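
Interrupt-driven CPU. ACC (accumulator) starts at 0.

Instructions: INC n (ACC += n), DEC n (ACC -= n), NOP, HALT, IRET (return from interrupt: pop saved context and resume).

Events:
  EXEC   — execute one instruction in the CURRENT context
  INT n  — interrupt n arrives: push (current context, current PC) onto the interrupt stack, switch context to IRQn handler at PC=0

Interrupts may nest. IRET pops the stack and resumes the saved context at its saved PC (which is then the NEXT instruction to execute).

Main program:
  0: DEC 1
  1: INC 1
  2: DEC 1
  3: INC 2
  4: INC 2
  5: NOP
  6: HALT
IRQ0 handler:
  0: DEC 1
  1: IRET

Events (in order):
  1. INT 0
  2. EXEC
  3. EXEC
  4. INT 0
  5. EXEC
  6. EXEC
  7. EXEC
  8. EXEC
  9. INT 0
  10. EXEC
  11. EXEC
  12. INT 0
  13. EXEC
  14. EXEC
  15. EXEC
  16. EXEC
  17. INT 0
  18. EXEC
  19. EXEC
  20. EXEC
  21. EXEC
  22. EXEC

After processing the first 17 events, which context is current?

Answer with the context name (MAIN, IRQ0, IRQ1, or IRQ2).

Answer: IRQ0

Derivation:
Event 1 (INT 0): INT 0 arrives: push (MAIN, PC=0), enter IRQ0 at PC=0 (depth now 1)
Event 2 (EXEC): [IRQ0] PC=0: DEC 1 -> ACC=-1
Event 3 (EXEC): [IRQ0] PC=1: IRET -> resume MAIN at PC=0 (depth now 0)
Event 4 (INT 0): INT 0 arrives: push (MAIN, PC=0), enter IRQ0 at PC=0 (depth now 1)
Event 5 (EXEC): [IRQ0] PC=0: DEC 1 -> ACC=-2
Event 6 (EXEC): [IRQ0] PC=1: IRET -> resume MAIN at PC=0 (depth now 0)
Event 7 (EXEC): [MAIN] PC=0: DEC 1 -> ACC=-3
Event 8 (EXEC): [MAIN] PC=1: INC 1 -> ACC=-2
Event 9 (INT 0): INT 0 arrives: push (MAIN, PC=2), enter IRQ0 at PC=0 (depth now 1)
Event 10 (EXEC): [IRQ0] PC=0: DEC 1 -> ACC=-3
Event 11 (EXEC): [IRQ0] PC=1: IRET -> resume MAIN at PC=2 (depth now 0)
Event 12 (INT 0): INT 0 arrives: push (MAIN, PC=2), enter IRQ0 at PC=0 (depth now 1)
Event 13 (EXEC): [IRQ0] PC=0: DEC 1 -> ACC=-4
Event 14 (EXEC): [IRQ0] PC=1: IRET -> resume MAIN at PC=2 (depth now 0)
Event 15 (EXEC): [MAIN] PC=2: DEC 1 -> ACC=-5
Event 16 (EXEC): [MAIN] PC=3: INC 2 -> ACC=-3
Event 17 (INT 0): INT 0 arrives: push (MAIN, PC=4), enter IRQ0 at PC=0 (depth now 1)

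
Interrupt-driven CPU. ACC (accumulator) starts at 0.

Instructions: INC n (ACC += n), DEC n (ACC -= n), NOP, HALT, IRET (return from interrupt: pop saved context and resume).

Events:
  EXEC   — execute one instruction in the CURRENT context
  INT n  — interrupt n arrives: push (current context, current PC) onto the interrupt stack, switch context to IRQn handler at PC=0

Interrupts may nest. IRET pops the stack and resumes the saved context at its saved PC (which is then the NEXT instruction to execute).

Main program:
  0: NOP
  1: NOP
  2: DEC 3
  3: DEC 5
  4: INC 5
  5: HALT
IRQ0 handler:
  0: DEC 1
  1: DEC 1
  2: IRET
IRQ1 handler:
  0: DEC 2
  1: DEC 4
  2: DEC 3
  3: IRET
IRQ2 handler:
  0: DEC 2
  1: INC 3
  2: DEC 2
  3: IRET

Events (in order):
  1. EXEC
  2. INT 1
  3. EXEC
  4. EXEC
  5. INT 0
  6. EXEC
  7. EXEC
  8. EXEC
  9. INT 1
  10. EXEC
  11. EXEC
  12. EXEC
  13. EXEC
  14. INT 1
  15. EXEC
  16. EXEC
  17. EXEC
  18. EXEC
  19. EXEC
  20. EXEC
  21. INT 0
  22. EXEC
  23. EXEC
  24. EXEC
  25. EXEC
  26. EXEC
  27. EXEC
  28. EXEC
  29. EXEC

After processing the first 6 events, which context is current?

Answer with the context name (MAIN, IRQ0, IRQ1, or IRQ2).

Event 1 (EXEC): [MAIN] PC=0: NOP
Event 2 (INT 1): INT 1 arrives: push (MAIN, PC=1), enter IRQ1 at PC=0 (depth now 1)
Event 3 (EXEC): [IRQ1] PC=0: DEC 2 -> ACC=-2
Event 4 (EXEC): [IRQ1] PC=1: DEC 4 -> ACC=-6
Event 5 (INT 0): INT 0 arrives: push (IRQ1, PC=2), enter IRQ0 at PC=0 (depth now 2)
Event 6 (EXEC): [IRQ0] PC=0: DEC 1 -> ACC=-7

Answer: IRQ0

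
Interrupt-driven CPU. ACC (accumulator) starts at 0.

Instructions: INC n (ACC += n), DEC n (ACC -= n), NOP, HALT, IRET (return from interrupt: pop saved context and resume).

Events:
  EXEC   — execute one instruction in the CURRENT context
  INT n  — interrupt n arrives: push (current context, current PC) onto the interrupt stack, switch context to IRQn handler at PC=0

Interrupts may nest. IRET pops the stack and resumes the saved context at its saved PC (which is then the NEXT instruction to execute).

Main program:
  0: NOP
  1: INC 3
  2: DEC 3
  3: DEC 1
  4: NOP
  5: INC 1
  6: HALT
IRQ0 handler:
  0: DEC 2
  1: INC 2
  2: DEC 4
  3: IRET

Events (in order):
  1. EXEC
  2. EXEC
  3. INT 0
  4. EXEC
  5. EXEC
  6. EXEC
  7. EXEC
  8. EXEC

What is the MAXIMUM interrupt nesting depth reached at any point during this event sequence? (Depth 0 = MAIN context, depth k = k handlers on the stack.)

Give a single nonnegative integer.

Event 1 (EXEC): [MAIN] PC=0: NOP [depth=0]
Event 2 (EXEC): [MAIN] PC=1: INC 3 -> ACC=3 [depth=0]
Event 3 (INT 0): INT 0 arrives: push (MAIN, PC=2), enter IRQ0 at PC=0 (depth now 1) [depth=1]
Event 4 (EXEC): [IRQ0] PC=0: DEC 2 -> ACC=1 [depth=1]
Event 5 (EXEC): [IRQ0] PC=1: INC 2 -> ACC=3 [depth=1]
Event 6 (EXEC): [IRQ0] PC=2: DEC 4 -> ACC=-1 [depth=1]
Event 7 (EXEC): [IRQ0] PC=3: IRET -> resume MAIN at PC=2 (depth now 0) [depth=0]
Event 8 (EXEC): [MAIN] PC=2: DEC 3 -> ACC=-4 [depth=0]
Max depth observed: 1

Answer: 1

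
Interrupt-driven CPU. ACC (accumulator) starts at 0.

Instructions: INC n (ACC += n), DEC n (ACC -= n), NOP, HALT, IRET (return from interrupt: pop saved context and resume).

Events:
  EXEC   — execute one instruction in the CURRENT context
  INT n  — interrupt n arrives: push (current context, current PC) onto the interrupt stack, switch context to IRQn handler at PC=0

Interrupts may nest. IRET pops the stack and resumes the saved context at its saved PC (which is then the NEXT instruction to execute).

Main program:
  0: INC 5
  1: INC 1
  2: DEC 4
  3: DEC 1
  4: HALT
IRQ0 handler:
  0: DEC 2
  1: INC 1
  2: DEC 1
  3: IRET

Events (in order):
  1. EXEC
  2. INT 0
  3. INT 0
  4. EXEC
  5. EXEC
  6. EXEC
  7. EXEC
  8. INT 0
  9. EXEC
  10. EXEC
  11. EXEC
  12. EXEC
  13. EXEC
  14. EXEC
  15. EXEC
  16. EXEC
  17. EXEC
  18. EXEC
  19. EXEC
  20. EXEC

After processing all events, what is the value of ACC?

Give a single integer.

Event 1 (EXEC): [MAIN] PC=0: INC 5 -> ACC=5
Event 2 (INT 0): INT 0 arrives: push (MAIN, PC=1), enter IRQ0 at PC=0 (depth now 1)
Event 3 (INT 0): INT 0 arrives: push (IRQ0, PC=0), enter IRQ0 at PC=0 (depth now 2)
Event 4 (EXEC): [IRQ0] PC=0: DEC 2 -> ACC=3
Event 5 (EXEC): [IRQ0] PC=1: INC 1 -> ACC=4
Event 6 (EXEC): [IRQ0] PC=2: DEC 1 -> ACC=3
Event 7 (EXEC): [IRQ0] PC=3: IRET -> resume IRQ0 at PC=0 (depth now 1)
Event 8 (INT 0): INT 0 arrives: push (IRQ0, PC=0), enter IRQ0 at PC=0 (depth now 2)
Event 9 (EXEC): [IRQ0] PC=0: DEC 2 -> ACC=1
Event 10 (EXEC): [IRQ0] PC=1: INC 1 -> ACC=2
Event 11 (EXEC): [IRQ0] PC=2: DEC 1 -> ACC=1
Event 12 (EXEC): [IRQ0] PC=3: IRET -> resume IRQ0 at PC=0 (depth now 1)
Event 13 (EXEC): [IRQ0] PC=0: DEC 2 -> ACC=-1
Event 14 (EXEC): [IRQ0] PC=1: INC 1 -> ACC=0
Event 15 (EXEC): [IRQ0] PC=2: DEC 1 -> ACC=-1
Event 16 (EXEC): [IRQ0] PC=3: IRET -> resume MAIN at PC=1 (depth now 0)
Event 17 (EXEC): [MAIN] PC=1: INC 1 -> ACC=0
Event 18 (EXEC): [MAIN] PC=2: DEC 4 -> ACC=-4
Event 19 (EXEC): [MAIN] PC=3: DEC 1 -> ACC=-5
Event 20 (EXEC): [MAIN] PC=4: HALT

Answer: -5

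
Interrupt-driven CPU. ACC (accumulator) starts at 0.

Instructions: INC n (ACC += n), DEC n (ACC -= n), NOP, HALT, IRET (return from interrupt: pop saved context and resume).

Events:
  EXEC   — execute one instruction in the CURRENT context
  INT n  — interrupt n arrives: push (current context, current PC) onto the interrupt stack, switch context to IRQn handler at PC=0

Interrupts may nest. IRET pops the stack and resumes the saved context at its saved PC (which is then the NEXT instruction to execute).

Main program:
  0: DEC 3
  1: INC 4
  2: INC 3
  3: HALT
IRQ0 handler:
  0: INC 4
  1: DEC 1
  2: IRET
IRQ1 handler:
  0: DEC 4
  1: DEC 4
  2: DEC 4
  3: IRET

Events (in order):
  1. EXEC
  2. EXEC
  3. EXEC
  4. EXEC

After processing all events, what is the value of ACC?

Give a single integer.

Event 1 (EXEC): [MAIN] PC=0: DEC 3 -> ACC=-3
Event 2 (EXEC): [MAIN] PC=1: INC 4 -> ACC=1
Event 3 (EXEC): [MAIN] PC=2: INC 3 -> ACC=4
Event 4 (EXEC): [MAIN] PC=3: HALT

Answer: 4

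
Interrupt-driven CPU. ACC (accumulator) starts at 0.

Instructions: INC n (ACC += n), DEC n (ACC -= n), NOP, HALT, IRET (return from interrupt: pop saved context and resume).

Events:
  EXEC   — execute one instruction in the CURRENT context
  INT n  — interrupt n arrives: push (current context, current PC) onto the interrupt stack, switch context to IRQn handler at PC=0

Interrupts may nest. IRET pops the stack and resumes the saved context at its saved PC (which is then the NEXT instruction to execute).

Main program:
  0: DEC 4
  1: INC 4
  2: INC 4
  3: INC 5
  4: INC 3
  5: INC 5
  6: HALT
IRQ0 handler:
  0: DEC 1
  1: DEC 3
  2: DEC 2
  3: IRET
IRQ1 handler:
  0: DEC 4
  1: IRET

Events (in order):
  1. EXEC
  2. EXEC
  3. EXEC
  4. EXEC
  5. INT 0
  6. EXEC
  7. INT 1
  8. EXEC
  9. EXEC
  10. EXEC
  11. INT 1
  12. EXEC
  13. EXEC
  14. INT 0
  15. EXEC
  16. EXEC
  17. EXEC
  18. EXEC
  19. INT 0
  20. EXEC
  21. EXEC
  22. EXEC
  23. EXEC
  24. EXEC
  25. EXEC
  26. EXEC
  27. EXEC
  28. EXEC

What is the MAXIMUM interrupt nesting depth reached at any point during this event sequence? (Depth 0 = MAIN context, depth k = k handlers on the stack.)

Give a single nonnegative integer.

Answer: 2

Derivation:
Event 1 (EXEC): [MAIN] PC=0: DEC 4 -> ACC=-4 [depth=0]
Event 2 (EXEC): [MAIN] PC=1: INC 4 -> ACC=0 [depth=0]
Event 3 (EXEC): [MAIN] PC=2: INC 4 -> ACC=4 [depth=0]
Event 4 (EXEC): [MAIN] PC=3: INC 5 -> ACC=9 [depth=0]
Event 5 (INT 0): INT 0 arrives: push (MAIN, PC=4), enter IRQ0 at PC=0 (depth now 1) [depth=1]
Event 6 (EXEC): [IRQ0] PC=0: DEC 1 -> ACC=8 [depth=1]
Event 7 (INT 1): INT 1 arrives: push (IRQ0, PC=1), enter IRQ1 at PC=0 (depth now 2) [depth=2]
Event 8 (EXEC): [IRQ1] PC=0: DEC 4 -> ACC=4 [depth=2]
Event 9 (EXEC): [IRQ1] PC=1: IRET -> resume IRQ0 at PC=1 (depth now 1) [depth=1]
Event 10 (EXEC): [IRQ0] PC=1: DEC 3 -> ACC=1 [depth=1]
Event 11 (INT 1): INT 1 arrives: push (IRQ0, PC=2), enter IRQ1 at PC=0 (depth now 2) [depth=2]
Event 12 (EXEC): [IRQ1] PC=0: DEC 4 -> ACC=-3 [depth=2]
Event 13 (EXEC): [IRQ1] PC=1: IRET -> resume IRQ0 at PC=2 (depth now 1) [depth=1]
Event 14 (INT 0): INT 0 arrives: push (IRQ0, PC=2), enter IRQ0 at PC=0 (depth now 2) [depth=2]
Event 15 (EXEC): [IRQ0] PC=0: DEC 1 -> ACC=-4 [depth=2]
Event 16 (EXEC): [IRQ0] PC=1: DEC 3 -> ACC=-7 [depth=2]
Event 17 (EXEC): [IRQ0] PC=2: DEC 2 -> ACC=-9 [depth=2]
Event 18 (EXEC): [IRQ0] PC=3: IRET -> resume IRQ0 at PC=2 (depth now 1) [depth=1]
Event 19 (INT 0): INT 0 arrives: push (IRQ0, PC=2), enter IRQ0 at PC=0 (depth now 2) [depth=2]
Event 20 (EXEC): [IRQ0] PC=0: DEC 1 -> ACC=-10 [depth=2]
Event 21 (EXEC): [IRQ0] PC=1: DEC 3 -> ACC=-13 [depth=2]
Event 22 (EXEC): [IRQ0] PC=2: DEC 2 -> ACC=-15 [depth=2]
Event 23 (EXEC): [IRQ0] PC=3: IRET -> resume IRQ0 at PC=2 (depth now 1) [depth=1]
Event 24 (EXEC): [IRQ0] PC=2: DEC 2 -> ACC=-17 [depth=1]
Event 25 (EXEC): [IRQ0] PC=3: IRET -> resume MAIN at PC=4 (depth now 0) [depth=0]
Event 26 (EXEC): [MAIN] PC=4: INC 3 -> ACC=-14 [depth=0]
Event 27 (EXEC): [MAIN] PC=5: INC 5 -> ACC=-9 [depth=0]
Event 28 (EXEC): [MAIN] PC=6: HALT [depth=0]
Max depth observed: 2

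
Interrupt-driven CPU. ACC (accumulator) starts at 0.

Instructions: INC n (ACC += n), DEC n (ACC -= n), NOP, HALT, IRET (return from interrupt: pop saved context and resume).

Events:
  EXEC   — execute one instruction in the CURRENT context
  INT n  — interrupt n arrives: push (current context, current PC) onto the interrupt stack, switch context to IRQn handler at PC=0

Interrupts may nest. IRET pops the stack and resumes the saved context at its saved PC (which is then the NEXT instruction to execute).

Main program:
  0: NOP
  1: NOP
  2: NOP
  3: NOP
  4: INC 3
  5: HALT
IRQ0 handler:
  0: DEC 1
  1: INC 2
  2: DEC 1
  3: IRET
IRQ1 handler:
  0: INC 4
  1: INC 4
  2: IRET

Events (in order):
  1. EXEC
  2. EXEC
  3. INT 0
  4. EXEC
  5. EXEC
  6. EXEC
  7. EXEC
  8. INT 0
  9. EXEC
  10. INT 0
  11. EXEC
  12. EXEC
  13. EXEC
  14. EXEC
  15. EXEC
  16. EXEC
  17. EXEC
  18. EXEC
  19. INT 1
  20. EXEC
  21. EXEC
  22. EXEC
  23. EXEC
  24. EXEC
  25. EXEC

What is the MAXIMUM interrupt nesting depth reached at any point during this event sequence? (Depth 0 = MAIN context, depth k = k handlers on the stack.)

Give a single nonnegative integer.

Answer: 2

Derivation:
Event 1 (EXEC): [MAIN] PC=0: NOP [depth=0]
Event 2 (EXEC): [MAIN] PC=1: NOP [depth=0]
Event 3 (INT 0): INT 0 arrives: push (MAIN, PC=2), enter IRQ0 at PC=0 (depth now 1) [depth=1]
Event 4 (EXEC): [IRQ0] PC=0: DEC 1 -> ACC=-1 [depth=1]
Event 5 (EXEC): [IRQ0] PC=1: INC 2 -> ACC=1 [depth=1]
Event 6 (EXEC): [IRQ0] PC=2: DEC 1 -> ACC=0 [depth=1]
Event 7 (EXEC): [IRQ0] PC=3: IRET -> resume MAIN at PC=2 (depth now 0) [depth=0]
Event 8 (INT 0): INT 0 arrives: push (MAIN, PC=2), enter IRQ0 at PC=0 (depth now 1) [depth=1]
Event 9 (EXEC): [IRQ0] PC=0: DEC 1 -> ACC=-1 [depth=1]
Event 10 (INT 0): INT 0 arrives: push (IRQ0, PC=1), enter IRQ0 at PC=0 (depth now 2) [depth=2]
Event 11 (EXEC): [IRQ0] PC=0: DEC 1 -> ACC=-2 [depth=2]
Event 12 (EXEC): [IRQ0] PC=1: INC 2 -> ACC=0 [depth=2]
Event 13 (EXEC): [IRQ0] PC=2: DEC 1 -> ACC=-1 [depth=2]
Event 14 (EXEC): [IRQ0] PC=3: IRET -> resume IRQ0 at PC=1 (depth now 1) [depth=1]
Event 15 (EXEC): [IRQ0] PC=1: INC 2 -> ACC=1 [depth=1]
Event 16 (EXEC): [IRQ0] PC=2: DEC 1 -> ACC=0 [depth=1]
Event 17 (EXEC): [IRQ0] PC=3: IRET -> resume MAIN at PC=2 (depth now 0) [depth=0]
Event 18 (EXEC): [MAIN] PC=2: NOP [depth=0]
Event 19 (INT 1): INT 1 arrives: push (MAIN, PC=3), enter IRQ1 at PC=0 (depth now 1) [depth=1]
Event 20 (EXEC): [IRQ1] PC=0: INC 4 -> ACC=4 [depth=1]
Event 21 (EXEC): [IRQ1] PC=1: INC 4 -> ACC=8 [depth=1]
Event 22 (EXEC): [IRQ1] PC=2: IRET -> resume MAIN at PC=3 (depth now 0) [depth=0]
Event 23 (EXEC): [MAIN] PC=3: NOP [depth=0]
Event 24 (EXEC): [MAIN] PC=4: INC 3 -> ACC=11 [depth=0]
Event 25 (EXEC): [MAIN] PC=5: HALT [depth=0]
Max depth observed: 2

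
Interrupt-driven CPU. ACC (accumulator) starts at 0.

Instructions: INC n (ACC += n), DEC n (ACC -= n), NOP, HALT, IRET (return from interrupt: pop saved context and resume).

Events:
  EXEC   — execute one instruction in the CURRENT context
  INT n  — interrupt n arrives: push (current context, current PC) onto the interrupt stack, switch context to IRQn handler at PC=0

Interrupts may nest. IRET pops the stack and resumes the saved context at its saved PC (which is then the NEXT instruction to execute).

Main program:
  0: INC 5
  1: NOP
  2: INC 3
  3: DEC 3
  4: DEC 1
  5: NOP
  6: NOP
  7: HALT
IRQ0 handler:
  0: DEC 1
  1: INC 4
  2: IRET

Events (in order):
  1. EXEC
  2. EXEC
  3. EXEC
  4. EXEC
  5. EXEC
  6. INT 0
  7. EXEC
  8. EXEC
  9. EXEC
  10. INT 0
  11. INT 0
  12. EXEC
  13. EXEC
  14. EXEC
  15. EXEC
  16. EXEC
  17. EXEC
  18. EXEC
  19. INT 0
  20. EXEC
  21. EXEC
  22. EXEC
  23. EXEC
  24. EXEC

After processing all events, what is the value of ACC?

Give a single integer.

Answer: 16

Derivation:
Event 1 (EXEC): [MAIN] PC=0: INC 5 -> ACC=5
Event 2 (EXEC): [MAIN] PC=1: NOP
Event 3 (EXEC): [MAIN] PC=2: INC 3 -> ACC=8
Event 4 (EXEC): [MAIN] PC=3: DEC 3 -> ACC=5
Event 5 (EXEC): [MAIN] PC=4: DEC 1 -> ACC=4
Event 6 (INT 0): INT 0 arrives: push (MAIN, PC=5), enter IRQ0 at PC=0 (depth now 1)
Event 7 (EXEC): [IRQ0] PC=0: DEC 1 -> ACC=3
Event 8 (EXEC): [IRQ0] PC=1: INC 4 -> ACC=7
Event 9 (EXEC): [IRQ0] PC=2: IRET -> resume MAIN at PC=5 (depth now 0)
Event 10 (INT 0): INT 0 arrives: push (MAIN, PC=5), enter IRQ0 at PC=0 (depth now 1)
Event 11 (INT 0): INT 0 arrives: push (IRQ0, PC=0), enter IRQ0 at PC=0 (depth now 2)
Event 12 (EXEC): [IRQ0] PC=0: DEC 1 -> ACC=6
Event 13 (EXEC): [IRQ0] PC=1: INC 4 -> ACC=10
Event 14 (EXEC): [IRQ0] PC=2: IRET -> resume IRQ0 at PC=0 (depth now 1)
Event 15 (EXEC): [IRQ0] PC=0: DEC 1 -> ACC=9
Event 16 (EXEC): [IRQ0] PC=1: INC 4 -> ACC=13
Event 17 (EXEC): [IRQ0] PC=2: IRET -> resume MAIN at PC=5 (depth now 0)
Event 18 (EXEC): [MAIN] PC=5: NOP
Event 19 (INT 0): INT 0 arrives: push (MAIN, PC=6), enter IRQ0 at PC=0 (depth now 1)
Event 20 (EXEC): [IRQ0] PC=0: DEC 1 -> ACC=12
Event 21 (EXEC): [IRQ0] PC=1: INC 4 -> ACC=16
Event 22 (EXEC): [IRQ0] PC=2: IRET -> resume MAIN at PC=6 (depth now 0)
Event 23 (EXEC): [MAIN] PC=6: NOP
Event 24 (EXEC): [MAIN] PC=7: HALT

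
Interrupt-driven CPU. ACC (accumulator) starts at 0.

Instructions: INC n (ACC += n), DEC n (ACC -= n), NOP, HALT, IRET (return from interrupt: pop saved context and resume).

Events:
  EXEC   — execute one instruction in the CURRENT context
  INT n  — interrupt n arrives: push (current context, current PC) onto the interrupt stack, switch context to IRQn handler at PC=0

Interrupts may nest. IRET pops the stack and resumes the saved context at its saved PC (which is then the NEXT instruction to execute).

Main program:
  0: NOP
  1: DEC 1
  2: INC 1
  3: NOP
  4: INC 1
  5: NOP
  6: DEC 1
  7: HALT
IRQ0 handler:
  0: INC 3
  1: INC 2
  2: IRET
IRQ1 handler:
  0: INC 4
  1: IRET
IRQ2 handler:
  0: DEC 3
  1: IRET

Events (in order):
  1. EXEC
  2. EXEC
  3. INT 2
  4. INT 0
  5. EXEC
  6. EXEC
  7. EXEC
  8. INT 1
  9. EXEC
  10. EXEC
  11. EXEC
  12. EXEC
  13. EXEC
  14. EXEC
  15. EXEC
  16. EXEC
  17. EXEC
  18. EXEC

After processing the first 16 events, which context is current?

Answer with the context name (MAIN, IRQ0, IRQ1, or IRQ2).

Event 1 (EXEC): [MAIN] PC=0: NOP
Event 2 (EXEC): [MAIN] PC=1: DEC 1 -> ACC=-1
Event 3 (INT 2): INT 2 arrives: push (MAIN, PC=2), enter IRQ2 at PC=0 (depth now 1)
Event 4 (INT 0): INT 0 arrives: push (IRQ2, PC=0), enter IRQ0 at PC=0 (depth now 2)
Event 5 (EXEC): [IRQ0] PC=0: INC 3 -> ACC=2
Event 6 (EXEC): [IRQ0] PC=1: INC 2 -> ACC=4
Event 7 (EXEC): [IRQ0] PC=2: IRET -> resume IRQ2 at PC=0 (depth now 1)
Event 8 (INT 1): INT 1 arrives: push (IRQ2, PC=0), enter IRQ1 at PC=0 (depth now 2)
Event 9 (EXEC): [IRQ1] PC=0: INC 4 -> ACC=8
Event 10 (EXEC): [IRQ1] PC=1: IRET -> resume IRQ2 at PC=0 (depth now 1)
Event 11 (EXEC): [IRQ2] PC=0: DEC 3 -> ACC=5
Event 12 (EXEC): [IRQ2] PC=1: IRET -> resume MAIN at PC=2 (depth now 0)
Event 13 (EXEC): [MAIN] PC=2: INC 1 -> ACC=6
Event 14 (EXEC): [MAIN] PC=3: NOP
Event 15 (EXEC): [MAIN] PC=4: INC 1 -> ACC=7
Event 16 (EXEC): [MAIN] PC=5: NOP

Answer: MAIN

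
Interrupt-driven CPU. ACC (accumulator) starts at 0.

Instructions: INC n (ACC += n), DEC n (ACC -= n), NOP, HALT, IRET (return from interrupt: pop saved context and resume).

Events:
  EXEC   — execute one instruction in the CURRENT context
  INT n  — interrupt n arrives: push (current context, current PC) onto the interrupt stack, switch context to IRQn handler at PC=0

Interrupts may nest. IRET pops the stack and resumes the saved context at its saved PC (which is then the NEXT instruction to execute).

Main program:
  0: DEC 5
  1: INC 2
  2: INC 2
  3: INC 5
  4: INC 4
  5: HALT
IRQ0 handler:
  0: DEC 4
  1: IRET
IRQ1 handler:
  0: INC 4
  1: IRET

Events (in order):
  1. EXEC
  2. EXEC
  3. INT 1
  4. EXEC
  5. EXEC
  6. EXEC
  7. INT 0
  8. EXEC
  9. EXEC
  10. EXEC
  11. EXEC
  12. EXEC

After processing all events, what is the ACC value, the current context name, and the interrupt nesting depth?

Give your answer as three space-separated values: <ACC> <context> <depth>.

Event 1 (EXEC): [MAIN] PC=0: DEC 5 -> ACC=-5
Event 2 (EXEC): [MAIN] PC=1: INC 2 -> ACC=-3
Event 3 (INT 1): INT 1 arrives: push (MAIN, PC=2), enter IRQ1 at PC=0 (depth now 1)
Event 4 (EXEC): [IRQ1] PC=0: INC 4 -> ACC=1
Event 5 (EXEC): [IRQ1] PC=1: IRET -> resume MAIN at PC=2 (depth now 0)
Event 6 (EXEC): [MAIN] PC=2: INC 2 -> ACC=3
Event 7 (INT 0): INT 0 arrives: push (MAIN, PC=3), enter IRQ0 at PC=0 (depth now 1)
Event 8 (EXEC): [IRQ0] PC=0: DEC 4 -> ACC=-1
Event 9 (EXEC): [IRQ0] PC=1: IRET -> resume MAIN at PC=3 (depth now 0)
Event 10 (EXEC): [MAIN] PC=3: INC 5 -> ACC=4
Event 11 (EXEC): [MAIN] PC=4: INC 4 -> ACC=8
Event 12 (EXEC): [MAIN] PC=5: HALT

Answer: 8 MAIN 0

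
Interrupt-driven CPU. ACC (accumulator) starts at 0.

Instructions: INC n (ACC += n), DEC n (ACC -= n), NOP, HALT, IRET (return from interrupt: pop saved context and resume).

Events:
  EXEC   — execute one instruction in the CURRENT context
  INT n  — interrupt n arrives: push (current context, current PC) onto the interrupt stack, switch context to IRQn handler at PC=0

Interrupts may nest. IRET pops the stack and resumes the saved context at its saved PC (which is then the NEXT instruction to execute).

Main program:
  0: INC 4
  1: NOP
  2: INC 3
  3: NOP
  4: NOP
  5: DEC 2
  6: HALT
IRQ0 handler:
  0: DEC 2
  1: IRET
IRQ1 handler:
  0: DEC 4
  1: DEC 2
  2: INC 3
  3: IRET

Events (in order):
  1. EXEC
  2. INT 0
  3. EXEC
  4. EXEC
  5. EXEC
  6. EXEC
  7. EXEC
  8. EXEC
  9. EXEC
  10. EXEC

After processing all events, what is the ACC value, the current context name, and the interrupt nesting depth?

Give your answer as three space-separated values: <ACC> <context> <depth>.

Event 1 (EXEC): [MAIN] PC=0: INC 4 -> ACC=4
Event 2 (INT 0): INT 0 arrives: push (MAIN, PC=1), enter IRQ0 at PC=0 (depth now 1)
Event 3 (EXEC): [IRQ0] PC=0: DEC 2 -> ACC=2
Event 4 (EXEC): [IRQ0] PC=1: IRET -> resume MAIN at PC=1 (depth now 0)
Event 5 (EXEC): [MAIN] PC=1: NOP
Event 6 (EXEC): [MAIN] PC=2: INC 3 -> ACC=5
Event 7 (EXEC): [MAIN] PC=3: NOP
Event 8 (EXEC): [MAIN] PC=4: NOP
Event 9 (EXEC): [MAIN] PC=5: DEC 2 -> ACC=3
Event 10 (EXEC): [MAIN] PC=6: HALT

Answer: 3 MAIN 0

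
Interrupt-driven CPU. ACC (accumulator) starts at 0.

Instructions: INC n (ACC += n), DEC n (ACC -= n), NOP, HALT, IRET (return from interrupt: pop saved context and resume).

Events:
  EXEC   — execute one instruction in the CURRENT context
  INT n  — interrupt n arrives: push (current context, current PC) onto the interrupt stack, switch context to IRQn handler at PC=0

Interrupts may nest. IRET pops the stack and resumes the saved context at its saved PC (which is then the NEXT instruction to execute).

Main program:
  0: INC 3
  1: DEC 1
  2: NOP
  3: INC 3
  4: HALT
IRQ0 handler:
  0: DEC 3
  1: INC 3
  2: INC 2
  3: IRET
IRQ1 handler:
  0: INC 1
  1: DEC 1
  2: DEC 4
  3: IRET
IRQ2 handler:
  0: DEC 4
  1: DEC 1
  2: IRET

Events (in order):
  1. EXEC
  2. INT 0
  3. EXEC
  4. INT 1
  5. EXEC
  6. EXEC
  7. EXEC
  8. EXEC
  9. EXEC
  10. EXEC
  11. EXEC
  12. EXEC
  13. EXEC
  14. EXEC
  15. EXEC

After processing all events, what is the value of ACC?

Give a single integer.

Event 1 (EXEC): [MAIN] PC=0: INC 3 -> ACC=3
Event 2 (INT 0): INT 0 arrives: push (MAIN, PC=1), enter IRQ0 at PC=0 (depth now 1)
Event 3 (EXEC): [IRQ0] PC=0: DEC 3 -> ACC=0
Event 4 (INT 1): INT 1 arrives: push (IRQ0, PC=1), enter IRQ1 at PC=0 (depth now 2)
Event 5 (EXEC): [IRQ1] PC=0: INC 1 -> ACC=1
Event 6 (EXEC): [IRQ1] PC=1: DEC 1 -> ACC=0
Event 7 (EXEC): [IRQ1] PC=2: DEC 4 -> ACC=-4
Event 8 (EXEC): [IRQ1] PC=3: IRET -> resume IRQ0 at PC=1 (depth now 1)
Event 9 (EXEC): [IRQ0] PC=1: INC 3 -> ACC=-1
Event 10 (EXEC): [IRQ0] PC=2: INC 2 -> ACC=1
Event 11 (EXEC): [IRQ0] PC=3: IRET -> resume MAIN at PC=1 (depth now 0)
Event 12 (EXEC): [MAIN] PC=1: DEC 1 -> ACC=0
Event 13 (EXEC): [MAIN] PC=2: NOP
Event 14 (EXEC): [MAIN] PC=3: INC 3 -> ACC=3
Event 15 (EXEC): [MAIN] PC=4: HALT

Answer: 3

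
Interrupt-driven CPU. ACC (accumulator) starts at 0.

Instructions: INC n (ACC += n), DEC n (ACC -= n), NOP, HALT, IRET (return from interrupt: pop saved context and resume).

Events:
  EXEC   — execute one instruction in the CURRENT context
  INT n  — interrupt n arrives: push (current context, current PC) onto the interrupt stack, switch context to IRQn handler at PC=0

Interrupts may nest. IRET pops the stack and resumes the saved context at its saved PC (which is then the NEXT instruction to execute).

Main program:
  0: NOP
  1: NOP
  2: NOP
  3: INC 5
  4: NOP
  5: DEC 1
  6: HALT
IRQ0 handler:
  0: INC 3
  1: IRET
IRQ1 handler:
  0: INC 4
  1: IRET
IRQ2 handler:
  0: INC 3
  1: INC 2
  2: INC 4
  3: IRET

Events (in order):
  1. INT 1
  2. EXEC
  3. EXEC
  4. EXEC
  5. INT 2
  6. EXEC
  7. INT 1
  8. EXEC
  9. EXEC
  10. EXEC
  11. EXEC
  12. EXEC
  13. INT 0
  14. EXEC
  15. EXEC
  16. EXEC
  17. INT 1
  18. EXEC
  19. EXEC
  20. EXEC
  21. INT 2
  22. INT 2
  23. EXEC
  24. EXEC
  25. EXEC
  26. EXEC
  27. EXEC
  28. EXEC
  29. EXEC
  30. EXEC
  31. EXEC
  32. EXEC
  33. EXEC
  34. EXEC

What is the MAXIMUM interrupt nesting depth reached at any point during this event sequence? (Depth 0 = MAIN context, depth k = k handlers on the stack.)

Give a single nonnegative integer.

Answer: 2

Derivation:
Event 1 (INT 1): INT 1 arrives: push (MAIN, PC=0), enter IRQ1 at PC=0 (depth now 1) [depth=1]
Event 2 (EXEC): [IRQ1] PC=0: INC 4 -> ACC=4 [depth=1]
Event 3 (EXEC): [IRQ1] PC=1: IRET -> resume MAIN at PC=0 (depth now 0) [depth=0]
Event 4 (EXEC): [MAIN] PC=0: NOP [depth=0]
Event 5 (INT 2): INT 2 arrives: push (MAIN, PC=1), enter IRQ2 at PC=0 (depth now 1) [depth=1]
Event 6 (EXEC): [IRQ2] PC=0: INC 3 -> ACC=7 [depth=1]
Event 7 (INT 1): INT 1 arrives: push (IRQ2, PC=1), enter IRQ1 at PC=0 (depth now 2) [depth=2]
Event 8 (EXEC): [IRQ1] PC=0: INC 4 -> ACC=11 [depth=2]
Event 9 (EXEC): [IRQ1] PC=1: IRET -> resume IRQ2 at PC=1 (depth now 1) [depth=1]
Event 10 (EXEC): [IRQ2] PC=1: INC 2 -> ACC=13 [depth=1]
Event 11 (EXEC): [IRQ2] PC=2: INC 4 -> ACC=17 [depth=1]
Event 12 (EXEC): [IRQ2] PC=3: IRET -> resume MAIN at PC=1 (depth now 0) [depth=0]
Event 13 (INT 0): INT 0 arrives: push (MAIN, PC=1), enter IRQ0 at PC=0 (depth now 1) [depth=1]
Event 14 (EXEC): [IRQ0] PC=0: INC 3 -> ACC=20 [depth=1]
Event 15 (EXEC): [IRQ0] PC=1: IRET -> resume MAIN at PC=1 (depth now 0) [depth=0]
Event 16 (EXEC): [MAIN] PC=1: NOP [depth=0]
Event 17 (INT 1): INT 1 arrives: push (MAIN, PC=2), enter IRQ1 at PC=0 (depth now 1) [depth=1]
Event 18 (EXEC): [IRQ1] PC=0: INC 4 -> ACC=24 [depth=1]
Event 19 (EXEC): [IRQ1] PC=1: IRET -> resume MAIN at PC=2 (depth now 0) [depth=0]
Event 20 (EXEC): [MAIN] PC=2: NOP [depth=0]
Event 21 (INT 2): INT 2 arrives: push (MAIN, PC=3), enter IRQ2 at PC=0 (depth now 1) [depth=1]
Event 22 (INT 2): INT 2 arrives: push (IRQ2, PC=0), enter IRQ2 at PC=0 (depth now 2) [depth=2]
Event 23 (EXEC): [IRQ2] PC=0: INC 3 -> ACC=27 [depth=2]
Event 24 (EXEC): [IRQ2] PC=1: INC 2 -> ACC=29 [depth=2]
Event 25 (EXEC): [IRQ2] PC=2: INC 4 -> ACC=33 [depth=2]
Event 26 (EXEC): [IRQ2] PC=3: IRET -> resume IRQ2 at PC=0 (depth now 1) [depth=1]
Event 27 (EXEC): [IRQ2] PC=0: INC 3 -> ACC=36 [depth=1]
Event 28 (EXEC): [IRQ2] PC=1: INC 2 -> ACC=38 [depth=1]
Event 29 (EXEC): [IRQ2] PC=2: INC 4 -> ACC=42 [depth=1]
Event 30 (EXEC): [IRQ2] PC=3: IRET -> resume MAIN at PC=3 (depth now 0) [depth=0]
Event 31 (EXEC): [MAIN] PC=3: INC 5 -> ACC=47 [depth=0]
Event 32 (EXEC): [MAIN] PC=4: NOP [depth=0]
Event 33 (EXEC): [MAIN] PC=5: DEC 1 -> ACC=46 [depth=0]
Event 34 (EXEC): [MAIN] PC=6: HALT [depth=0]
Max depth observed: 2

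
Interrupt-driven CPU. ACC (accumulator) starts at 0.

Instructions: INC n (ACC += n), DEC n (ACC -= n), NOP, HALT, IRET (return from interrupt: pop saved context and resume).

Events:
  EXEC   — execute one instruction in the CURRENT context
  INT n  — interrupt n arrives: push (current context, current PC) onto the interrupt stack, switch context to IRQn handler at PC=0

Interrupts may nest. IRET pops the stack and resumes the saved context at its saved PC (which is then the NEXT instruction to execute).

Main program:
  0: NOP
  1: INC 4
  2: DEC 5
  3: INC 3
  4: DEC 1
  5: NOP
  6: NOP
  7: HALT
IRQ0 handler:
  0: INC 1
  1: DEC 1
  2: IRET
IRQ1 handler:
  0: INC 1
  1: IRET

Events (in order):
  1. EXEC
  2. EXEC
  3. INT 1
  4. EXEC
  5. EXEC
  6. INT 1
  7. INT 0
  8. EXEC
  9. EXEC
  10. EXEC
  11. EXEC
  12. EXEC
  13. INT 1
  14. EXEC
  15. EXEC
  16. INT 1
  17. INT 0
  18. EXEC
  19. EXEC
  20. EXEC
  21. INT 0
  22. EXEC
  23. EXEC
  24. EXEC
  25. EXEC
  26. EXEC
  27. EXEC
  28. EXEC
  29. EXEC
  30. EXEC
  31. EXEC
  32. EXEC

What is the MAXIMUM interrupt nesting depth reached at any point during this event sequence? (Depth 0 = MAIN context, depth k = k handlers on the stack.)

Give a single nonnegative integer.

Answer: 2

Derivation:
Event 1 (EXEC): [MAIN] PC=0: NOP [depth=0]
Event 2 (EXEC): [MAIN] PC=1: INC 4 -> ACC=4 [depth=0]
Event 3 (INT 1): INT 1 arrives: push (MAIN, PC=2), enter IRQ1 at PC=0 (depth now 1) [depth=1]
Event 4 (EXEC): [IRQ1] PC=0: INC 1 -> ACC=5 [depth=1]
Event 5 (EXEC): [IRQ1] PC=1: IRET -> resume MAIN at PC=2 (depth now 0) [depth=0]
Event 6 (INT 1): INT 1 arrives: push (MAIN, PC=2), enter IRQ1 at PC=0 (depth now 1) [depth=1]
Event 7 (INT 0): INT 0 arrives: push (IRQ1, PC=0), enter IRQ0 at PC=0 (depth now 2) [depth=2]
Event 8 (EXEC): [IRQ0] PC=0: INC 1 -> ACC=6 [depth=2]
Event 9 (EXEC): [IRQ0] PC=1: DEC 1 -> ACC=5 [depth=2]
Event 10 (EXEC): [IRQ0] PC=2: IRET -> resume IRQ1 at PC=0 (depth now 1) [depth=1]
Event 11 (EXEC): [IRQ1] PC=0: INC 1 -> ACC=6 [depth=1]
Event 12 (EXEC): [IRQ1] PC=1: IRET -> resume MAIN at PC=2 (depth now 0) [depth=0]
Event 13 (INT 1): INT 1 arrives: push (MAIN, PC=2), enter IRQ1 at PC=0 (depth now 1) [depth=1]
Event 14 (EXEC): [IRQ1] PC=0: INC 1 -> ACC=7 [depth=1]
Event 15 (EXEC): [IRQ1] PC=1: IRET -> resume MAIN at PC=2 (depth now 0) [depth=0]
Event 16 (INT 1): INT 1 arrives: push (MAIN, PC=2), enter IRQ1 at PC=0 (depth now 1) [depth=1]
Event 17 (INT 0): INT 0 arrives: push (IRQ1, PC=0), enter IRQ0 at PC=0 (depth now 2) [depth=2]
Event 18 (EXEC): [IRQ0] PC=0: INC 1 -> ACC=8 [depth=2]
Event 19 (EXEC): [IRQ0] PC=1: DEC 1 -> ACC=7 [depth=2]
Event 20 (EXEC): [IRQ0] PC=2: IRET -> resume IRQ1 at PC=0 (depth now 1) [depth=1]
Event 21 (INT 0): INT 0 arrives: push (IRQ1, PC=0), enter IRQ0 at PC=0 (depth now 2) [depth=2]
Event 22 (EXEC): [IRQ0] PC=0: INC 1 -> ACC=8 [depth=2]
Event 23 (EXEC): [IRQ0] PC=1: DEC 1 -> ACC=7 [depth=2]
Event 24 (EXEC): [IRQ0] PC=2: IRET -> resume IRQ1 at PC=0 (depth now 1) [depth=1]
Event 25 (EXEC): [IRQ1] PC=0: INC 1 -> ACC=8 [depth=1]
Event 26 (EXEC): [IRQ1] PC=1: IRET -> resume MAIN at PC=2 (depth now 0) [depth=0]
Event 27 (EXEC): [MAIN] PC=2: DEC 5 -> ACC=3 [depth=0]
Event 28 (EXEC): [MAIN] PC=3: INC 3 -> ACC=6 [depth=0]
Event 29 (EXEC): [MAIN] PC=4: DEC 1 -> ACC=5 [depth=0]
Event 30 (EXEC): [MAIN] PC=5: NOP [depth=0]
Event 31 (EXEC): [MAIN] PC=6: NOP [depth=0]
Event 32 (EXEC): [MAIN] PC=7: HALT [depth=0]
Max depth observed: 2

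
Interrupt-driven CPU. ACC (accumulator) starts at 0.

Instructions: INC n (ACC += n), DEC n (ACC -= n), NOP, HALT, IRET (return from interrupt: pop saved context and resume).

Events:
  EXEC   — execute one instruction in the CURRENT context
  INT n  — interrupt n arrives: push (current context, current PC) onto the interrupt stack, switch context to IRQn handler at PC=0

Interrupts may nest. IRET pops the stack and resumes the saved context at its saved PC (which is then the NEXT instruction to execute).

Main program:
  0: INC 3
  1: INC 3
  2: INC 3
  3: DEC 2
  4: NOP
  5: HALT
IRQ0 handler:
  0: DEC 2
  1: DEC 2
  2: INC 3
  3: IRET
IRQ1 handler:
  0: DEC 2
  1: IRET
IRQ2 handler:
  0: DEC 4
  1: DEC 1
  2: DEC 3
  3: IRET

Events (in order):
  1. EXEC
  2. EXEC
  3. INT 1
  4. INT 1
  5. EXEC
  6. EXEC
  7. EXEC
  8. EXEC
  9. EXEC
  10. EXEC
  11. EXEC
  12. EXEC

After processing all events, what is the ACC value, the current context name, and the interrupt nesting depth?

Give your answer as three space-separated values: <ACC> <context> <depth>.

Event 1 (EXEC): [MAIN] PC=0: INC 3 -> ACC=3
Event 2 (EXEC): [MAIN] PC=1: INC 3 -> ACC=6
Event 3 (INT 1): INT 1 arrives: push (MAIN, PC=2), enter IRQ1 at PC=0 (depth now 1)
Event 4 (INT 1): INT 1 arrives: push (IRQ1, PC=0), enter IRQ1 at PC=0 (depth now 2)
Event 5 (EXEC): [IRQ1] PC=0: DEC 2 -> ACC=4
Event 6 (EXEC): [IRQ1] PC=1: IRET -> resume IRQ1 at PC=0 (depth now 1)
Event 7 (EXEC): [IRQ1] PC=0: DEC 2 -> ACC=2
Event 8 (EXEC): [IRQ1] PC=1: IRET -> resume MAIN at PC=2 (depth now 0)
Event 9 (EXEC): [MAIN] PC=2: INC 3 -> ACC=5
Event 10 (EXEC): [MAIN] PC=3: DEC 2 -> ACC=3
Event 11 (EXEC): [MAIN] PC=4: NOP
Event 12 (EXEC): [MAIN] PC=5: HALT

Answer: 3 MAIN 0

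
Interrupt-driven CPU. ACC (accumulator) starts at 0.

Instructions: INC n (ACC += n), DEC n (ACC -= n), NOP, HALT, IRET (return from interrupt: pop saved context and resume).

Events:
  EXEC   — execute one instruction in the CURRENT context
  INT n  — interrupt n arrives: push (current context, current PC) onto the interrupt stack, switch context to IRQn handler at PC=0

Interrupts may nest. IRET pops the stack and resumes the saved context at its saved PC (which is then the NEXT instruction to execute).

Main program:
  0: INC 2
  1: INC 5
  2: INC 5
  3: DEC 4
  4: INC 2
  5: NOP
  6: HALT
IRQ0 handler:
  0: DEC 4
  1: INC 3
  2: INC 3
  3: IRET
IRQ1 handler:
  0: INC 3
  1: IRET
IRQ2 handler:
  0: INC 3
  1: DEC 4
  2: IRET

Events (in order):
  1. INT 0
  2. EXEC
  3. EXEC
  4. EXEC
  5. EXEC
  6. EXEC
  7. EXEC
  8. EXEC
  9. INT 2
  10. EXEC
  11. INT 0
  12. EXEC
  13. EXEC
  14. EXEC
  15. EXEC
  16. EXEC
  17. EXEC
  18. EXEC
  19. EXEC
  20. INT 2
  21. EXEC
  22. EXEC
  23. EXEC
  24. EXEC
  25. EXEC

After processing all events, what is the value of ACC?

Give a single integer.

Event 1 (INT 0): INT 0 arrives: push (MAIN, PC=0), enter IRQ0 at PC=0 (depth now 1)
Event 2 (EXEC): [IRQ0] PC=0: DEC 4 -> ACC=-4
Event 3 (EXEC): [IRQ0] PC=1: INC 3 -> ACC=-1
Event 4 (EXEC): [IRQ0] PC=2: INC 3 -> ACC=2
Event 5 (EXEC): [IRQ0] PC=3: IRET -> resume MAIN at PC=0 (depth now 0)
Event 6 (EXEC): [MAIN] PC=0: INC 2 -> ACC=4
Event 7 (EXEC): [MAIN] PC=1: INC 5 -> ACC=9
Event 8 (EXEC): [MAIN] PC=2: INC 5 -> ACC=14
Event 9 (INT 2): INT 2 arrives: push (MAIN, PC=3), enter IRQ2 at PC=0 (depth now 1)
Event 10 (EXEC): [IRQ2] PC=0: INC 3 -> ACC=17
Event 11 (INT 0): INT 0 arrives: push (IRQ2, PC=1), enter IRQ0 at PC=0 (depth now 2)
Event 12 (EXEC): [IRQ0] PC=0: DEC 4 -> ACC=13
Event 13 (EXEC): [IRQ0] PC=1: INC 3 -> ACC=16
Event 14 (EXEC): [IRQ0] PC=2: INC 3 -> ACC=19
Event 15 (EXEC): [IRQ0] PC=3: IRET -> resume IRQ2 at PC=1 (depth now 1)
Event 16 (EXEC): [IRQ2] PC=1: DEC 4 -> ACC=15
Event 17 (EXEC): [IRQ2] PC=2: IRET -> resume MAIN at PC=3 (depth now 0)
Event 18 (EXEC): [MAIN] PC=3: DEC 4 -> ACC=11
Event 19 (EXEC): [MAIN] PC=4: INC 2 -> ACC=13
Event 20 (INT 2): INT 2 arrives: push (MAIN, PC=5), enter IRQ2 at PC=0 (depth now 1)
Event 21 (EXEC): [IRQ2] PC=0: INC 3 -> ACC=16
Event 22 (EXEC): [IRQ2] PC=1: DEC 4 -> ACC=12
Event 23 (EXEC): [IRQ2] PC=2: IRET -> resume MAIN at PC=5 (depth now 0)
Event 24 (EXEC): [MAIN] PC=5: NOP
Event 25 (EXEC): [MAIN] PC=6: HALT

Answer: 12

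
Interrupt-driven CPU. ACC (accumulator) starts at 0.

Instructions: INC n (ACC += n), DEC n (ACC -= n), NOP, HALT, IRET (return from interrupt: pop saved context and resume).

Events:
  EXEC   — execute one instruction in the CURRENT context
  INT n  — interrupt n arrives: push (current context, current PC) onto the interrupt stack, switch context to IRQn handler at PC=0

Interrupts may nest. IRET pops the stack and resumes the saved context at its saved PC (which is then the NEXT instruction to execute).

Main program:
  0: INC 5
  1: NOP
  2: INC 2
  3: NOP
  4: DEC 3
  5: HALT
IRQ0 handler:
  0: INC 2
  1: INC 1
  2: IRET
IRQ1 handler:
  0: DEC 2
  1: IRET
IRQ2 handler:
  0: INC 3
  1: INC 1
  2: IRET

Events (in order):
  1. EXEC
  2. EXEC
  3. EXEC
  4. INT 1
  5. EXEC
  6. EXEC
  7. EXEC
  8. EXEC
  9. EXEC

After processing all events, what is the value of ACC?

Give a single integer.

Event 1 (EXEC): [MAIN] PC=0: INC 5 -> ACC=5
Event 2 (EXEC): [MAIN] PC=1: NOP
Event 3 (EXEC): [MAIN] PC=2: INC 2 -> ACC=7
Event 4 (INT 1): INT 1 arrives: push (MAIN, PC=3), enter IRQ1 at PC=0 (depth now 1)
Event 5 (EXEC): [IRQ1] PC=0: DEC 2 -> ACC=5
Event 6 (EXEC): [IRQ1] PC=1: IRET -> resume MAIN at PC=3 (depth now 0)
Event 7 (EXEC): [MAIN] PC=3: NOP
Event 8 (EXEC): [MAIN] PC=4: DEC 3 -> ACC=2
Event 9 (EXEC): [MAIN] PC=5: HALT

Answer: 2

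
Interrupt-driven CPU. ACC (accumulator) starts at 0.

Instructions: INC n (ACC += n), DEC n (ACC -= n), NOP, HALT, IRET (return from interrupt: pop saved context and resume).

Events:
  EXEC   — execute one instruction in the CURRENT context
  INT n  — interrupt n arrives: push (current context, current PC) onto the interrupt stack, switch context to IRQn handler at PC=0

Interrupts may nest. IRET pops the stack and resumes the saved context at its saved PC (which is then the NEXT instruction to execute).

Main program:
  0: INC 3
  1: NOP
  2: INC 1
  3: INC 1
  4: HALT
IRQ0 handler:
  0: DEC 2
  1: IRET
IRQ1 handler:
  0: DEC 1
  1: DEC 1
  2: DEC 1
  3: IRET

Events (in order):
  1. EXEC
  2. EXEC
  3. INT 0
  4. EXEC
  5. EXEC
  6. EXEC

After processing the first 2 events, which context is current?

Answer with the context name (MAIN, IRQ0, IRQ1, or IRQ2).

Event 1 (EXEC): [MAIN] PC=0: INC 3 -> ACC=3
Event 2 (EXEC): [MAIN] PC=1: NOP

Answer: MAIN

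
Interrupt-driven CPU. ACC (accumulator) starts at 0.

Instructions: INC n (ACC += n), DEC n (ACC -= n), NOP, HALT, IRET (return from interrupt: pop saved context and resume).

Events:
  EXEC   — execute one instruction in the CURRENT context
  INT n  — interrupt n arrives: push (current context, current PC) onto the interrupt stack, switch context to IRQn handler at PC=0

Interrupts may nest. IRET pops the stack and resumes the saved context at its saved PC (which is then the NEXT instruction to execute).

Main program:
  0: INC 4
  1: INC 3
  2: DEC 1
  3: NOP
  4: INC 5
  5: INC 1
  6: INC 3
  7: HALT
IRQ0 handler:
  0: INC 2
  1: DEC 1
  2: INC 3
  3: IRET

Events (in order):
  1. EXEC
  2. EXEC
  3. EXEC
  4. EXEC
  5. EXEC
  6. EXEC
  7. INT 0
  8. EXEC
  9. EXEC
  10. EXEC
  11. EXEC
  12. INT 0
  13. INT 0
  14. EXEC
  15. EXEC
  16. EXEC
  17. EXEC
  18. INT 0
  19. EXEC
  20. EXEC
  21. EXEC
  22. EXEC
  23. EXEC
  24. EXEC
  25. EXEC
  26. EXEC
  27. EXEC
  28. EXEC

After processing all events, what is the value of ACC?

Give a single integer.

Event 1 (EXEC): [MAIN] PC=0: INC 4 -> ACC=4
Event 2 (EXEC): [MAIN] PC=1: INC 3 -> ACC=7
Event 3 (EXEC): [MAIN] PC=2: DEC 1 -> ACC=6
Event 4 (EXEC): [MAIN] PC=3: NOP
Event 5 (EXEC): [MAIN] PC=4: INC 5 -> ACC=11
Event 6 (EXEC): [MAIN] PC=5: INC 1 -> ACC=12
Event 7 (INT 0): INT 0 arrives: push (MAIN, PC=6), enter IRQ0 at PC=0 (depth now 1)
Event 8 (EXEC): [IRQ0] PC=0: INC 2 -> ACC=14
Event 9 (EXEC): [IRQ0] PC=1: DEC 1 -> ACC=13
Event 10 (EXEC): [IRQ0] PC=2: INC 3 -> ACC=16
Event 11 (EXEC): [IRQ0] PC=3: IRET -> resume MAIN at PC=6 (depth now 0)
Event 12 (INT 0): INT 0 arrives: push (MAIN, PC=6), enter IRQ0 at PC=0 (depth now 1)
Event 13 (INT 0): INT 0 arrives: push (IRQ0, PC=0), enter IRQ0 at PC=0 (depth now 2)
Event 14 (EXEC): [IRQ0] PC=0: INC 2 -> ACC=18
Event 15 (EXEC): [IRQ0] PC=1: DEC 1 -> ACC=17
Event 16 (EXEC): [IRQ0] PC=2: INC 3 -> ACC=20
Event 17 (EXEC): [IRQ0] PC=3: IRET -> resume IRQ0 at PC=0 (depth now 1)
Event 18 (INT 0): INT 0 arrives: push (IRQ0, PC=0), enter IRQ0 at PC=0 (depth now 2)
Event 19 (EXEC): [IRQ0] PC=0: INC 2 -> ACC=22
Event 20 (EXEC): [IRQ0] PC=1: DEC 1 -> ACC=21
Event 21 (EXEC): [IRQ0] PC=2: INC 3 -> ACC=24
Event 22 (EXEC): [IRQ0] PC=3: IRET -> resume IRQ0 at PC=0 (depth now 1)
Event 23 (EXEC): [IRQ0] PC=0: INC 2 -> ACC=26
Event 24 (EXEC): [IRQ0] PC=1: DEC 1 -> ACC=25
Event 25 (EXEC): [IRQ0] PC=2: INC 3 -> ACC=28
Event 26 (EXEC): [IRQ0] PC=3: IRET -> resume MAIN at PC=6 (depth now 0)
Event 27 (EXEC): [MAIN] PC=6: INC 3 -> ACC=31
Event 28 (EXEC): [MAIN] PC=7: HALT

Answer: 31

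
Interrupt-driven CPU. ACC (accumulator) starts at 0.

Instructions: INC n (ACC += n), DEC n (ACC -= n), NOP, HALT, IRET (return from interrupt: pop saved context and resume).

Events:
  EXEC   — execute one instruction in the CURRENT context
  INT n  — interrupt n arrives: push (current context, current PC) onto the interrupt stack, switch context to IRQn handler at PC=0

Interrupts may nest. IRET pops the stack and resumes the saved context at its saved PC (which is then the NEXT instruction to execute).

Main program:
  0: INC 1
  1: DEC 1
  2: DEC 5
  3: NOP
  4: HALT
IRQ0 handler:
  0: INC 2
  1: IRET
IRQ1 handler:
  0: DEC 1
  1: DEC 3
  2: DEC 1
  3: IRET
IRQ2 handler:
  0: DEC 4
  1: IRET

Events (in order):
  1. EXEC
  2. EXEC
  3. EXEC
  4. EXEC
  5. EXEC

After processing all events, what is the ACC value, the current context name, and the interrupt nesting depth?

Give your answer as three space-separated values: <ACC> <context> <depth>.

Answer: -5 MAIN 0

Derivation:
Event 1 (EXEC): [MAIN] PC=0: INC 1 -> ACC=1
Event 2 (EXEC): [MAIN] PC=1: DEC 1 -> ACC=0
Event 3 (EXEC): [MAIN] PC=2: DEC 5 -> ACC=-5
Event 4 (EXEC): [MAIN] PC=3: NOP
Event 5 (EXEC): [MAIN] PC=4: HALT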